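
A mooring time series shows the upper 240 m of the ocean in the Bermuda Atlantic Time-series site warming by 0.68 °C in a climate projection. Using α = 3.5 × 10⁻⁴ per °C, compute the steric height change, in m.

Δh ≈ 0.057 m

Δh = αΔT·H = 3.5×10⁻⁴ × 0.68 × 240 = 0.05712 m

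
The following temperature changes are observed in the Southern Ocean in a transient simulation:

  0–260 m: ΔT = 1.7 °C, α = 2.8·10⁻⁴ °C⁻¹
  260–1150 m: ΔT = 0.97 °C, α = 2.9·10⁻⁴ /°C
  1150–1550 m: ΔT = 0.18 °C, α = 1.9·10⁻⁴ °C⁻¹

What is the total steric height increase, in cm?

Δh ≈ 38.8 cm

0–260 m: 1.7 × 260 × 2.8×10⁻⁴ = 0.12376 m
2.9×10⁻⁴ × 890 × 0.97 = 0.250357 m
1150–1550 m: 0.18 × 400 × 1.9×10⁻⁴ = 0.01368 m
Δh = 0.12376 + 0.250357 + 0.01368 = 0.387797 m ≈ 38.8 cm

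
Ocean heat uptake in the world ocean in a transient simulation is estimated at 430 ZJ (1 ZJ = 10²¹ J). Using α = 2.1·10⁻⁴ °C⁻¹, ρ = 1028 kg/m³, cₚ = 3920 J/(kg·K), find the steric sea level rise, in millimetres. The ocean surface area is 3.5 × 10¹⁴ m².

64.0 mm of thermosteric rise

Per unit area: Q = 430×10²¹ / (3.5×10¹⁴) ≈ 1.229×10⁹ J/m²
Δh = αQ/(ρcₚ) = 2.1×10⁻⁴ × 1.229×10⁹ / (1028 × 3920) ≈ 0.064046 m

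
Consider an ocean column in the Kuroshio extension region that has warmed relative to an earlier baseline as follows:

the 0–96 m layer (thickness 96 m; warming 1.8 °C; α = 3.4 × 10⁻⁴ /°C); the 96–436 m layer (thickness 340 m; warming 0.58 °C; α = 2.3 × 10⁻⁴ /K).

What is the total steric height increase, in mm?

about 104 mm

Layer 1: 96 × 3.4×10⁻⁴ × 1.8 = 0.058752 m
2.3×10⁻⁴ × 340 × 0.58 = 0.045356 m
Δh = 0.058752 + 0.045356 = 0.104108 m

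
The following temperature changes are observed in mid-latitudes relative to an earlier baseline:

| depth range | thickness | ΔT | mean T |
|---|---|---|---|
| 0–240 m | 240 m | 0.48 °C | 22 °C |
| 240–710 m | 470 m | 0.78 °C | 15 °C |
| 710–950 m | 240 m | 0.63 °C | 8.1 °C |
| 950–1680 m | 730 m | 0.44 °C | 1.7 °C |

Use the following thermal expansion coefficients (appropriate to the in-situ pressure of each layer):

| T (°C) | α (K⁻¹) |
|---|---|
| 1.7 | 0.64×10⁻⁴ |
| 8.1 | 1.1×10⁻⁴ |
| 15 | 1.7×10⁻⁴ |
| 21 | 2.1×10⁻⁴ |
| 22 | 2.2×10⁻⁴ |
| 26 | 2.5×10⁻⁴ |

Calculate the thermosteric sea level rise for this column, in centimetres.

12 cm of thermosteric rise

Layer 1 at 22 °C → α = 2.2×10⁻⁴ K⁻¹
Layer 2 at 15 °C → α = 1.7×10⁻⁴ K⁻¹
Layer 3 at 8.1 °C → α = 1.1×10⁻⁴ K⁻¹
Layer 4 at 1.7 °C → α = 0.64×10⁻⁴ K⁻¹
0–240 m: 0.48 × 240 × 2.2×10⁻⁴ = 0.025344 m
240–710 m: 470 × 1.7×10⁻⁴ × 0.78 = 0.062322 m
710–950 m: 0.63 × 1.1×10⁻⁴ × 240 = 0.016632 m
0.64×10⁻⁴ × 730 × 0.44 = 0.0205568 m
Δh = 0.025344 + 0.062322 + 0.016632 + 0.0205568 = 0.1248548 m ≈ 12 cm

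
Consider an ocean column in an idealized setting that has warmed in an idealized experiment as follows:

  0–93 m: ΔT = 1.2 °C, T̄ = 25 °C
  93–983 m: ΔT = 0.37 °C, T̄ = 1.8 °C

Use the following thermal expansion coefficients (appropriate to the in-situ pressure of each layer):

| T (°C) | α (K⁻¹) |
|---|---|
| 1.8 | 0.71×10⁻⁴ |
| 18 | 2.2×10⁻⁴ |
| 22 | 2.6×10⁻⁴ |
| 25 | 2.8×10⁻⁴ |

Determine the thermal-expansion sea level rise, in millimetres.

Δh = 55 mm

Layer 1 at 25 °C → α = 2.8×10⁻⁴ K⁻¹
Layer 2 at 1.8 °C → α = 0.71×10⁻⁴ K⁻¹
1.2 × 2.8×10⁻⁴ × 93 = 0.031248 m
Layer 2: 0.37 × 890 × 0.71×10⁻⁴ = 0.0233803 m
Δh = 0.031248 + 0.0233803 = 0.0546283 m ≈ 55 mm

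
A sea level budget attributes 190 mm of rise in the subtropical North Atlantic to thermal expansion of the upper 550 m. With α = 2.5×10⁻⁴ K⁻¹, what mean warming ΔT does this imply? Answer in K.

1.38 K

ΔT = Δh/(αH) = 0.19 / (2.5×10⁻⁴ × 550) ≈ 1.382 K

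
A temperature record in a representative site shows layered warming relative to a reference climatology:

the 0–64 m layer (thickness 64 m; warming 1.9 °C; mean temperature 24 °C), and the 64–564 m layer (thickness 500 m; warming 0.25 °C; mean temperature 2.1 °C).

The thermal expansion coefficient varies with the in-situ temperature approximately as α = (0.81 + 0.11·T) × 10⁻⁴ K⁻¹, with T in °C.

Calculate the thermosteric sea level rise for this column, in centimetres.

Layer 1: α = (0.81 + 0.11×24)×10⁻⁴ = 3.45×10⁻⁴ K⁻¹
Layer 2: α = (0.81 + 0.11×2.1)×10⁻⁴ = 1.041×10⁻⁴ K⁻¹
0–64 m: 1.9 × 64 × 3.45×10⁻⁴ = 0.041952 m
64–564 m: 0.25 × 1.041×10⁻⁴ × 500 = 0.0130125 m
Δh = 0.041952 + 0.0130125 = 0.0549645 m

5.5 cm of thermosteric rise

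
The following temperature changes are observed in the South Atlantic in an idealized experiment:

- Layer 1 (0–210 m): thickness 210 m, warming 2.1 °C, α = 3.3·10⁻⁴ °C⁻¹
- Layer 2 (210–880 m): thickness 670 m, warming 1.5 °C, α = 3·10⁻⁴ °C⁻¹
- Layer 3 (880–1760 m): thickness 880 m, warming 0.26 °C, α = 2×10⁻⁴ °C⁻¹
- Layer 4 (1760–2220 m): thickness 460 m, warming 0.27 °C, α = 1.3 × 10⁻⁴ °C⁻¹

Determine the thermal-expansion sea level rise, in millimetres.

Layer 1: 2.1 × 3.3×10⁻⁴ × 210 = 0.14553 m
Layer 2: 1.5 × 3×10⁻⁴ × 670 = 0.30150 m
2×10⁻⁴ × 880 × 0.26 = 0.04576 m
1760–2220 m: 460 × 0.27 × 1.3×10⁻⁴ = 0.016146 m
Δh = 0.14553 + 0.30150 + 0.04576 + 0.016146 = 0.508936 m ≈ 509 mm

Δh ≈ 509 mm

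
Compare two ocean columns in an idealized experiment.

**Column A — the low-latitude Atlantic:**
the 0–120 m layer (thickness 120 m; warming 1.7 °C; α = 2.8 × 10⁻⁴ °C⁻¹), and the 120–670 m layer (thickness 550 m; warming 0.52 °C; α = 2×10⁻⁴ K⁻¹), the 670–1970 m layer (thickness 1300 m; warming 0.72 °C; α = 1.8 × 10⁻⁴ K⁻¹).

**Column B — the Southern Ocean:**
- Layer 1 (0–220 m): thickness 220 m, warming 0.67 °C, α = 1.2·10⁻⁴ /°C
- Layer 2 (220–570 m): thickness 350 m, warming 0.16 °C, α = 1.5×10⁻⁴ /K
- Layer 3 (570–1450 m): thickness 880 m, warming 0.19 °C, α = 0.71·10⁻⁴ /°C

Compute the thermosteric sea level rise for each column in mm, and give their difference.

A 2.8×10⁻⁴ × 1.7 × 120 = 0.05712 m
A 120–670 m: 550 × 0.52 × 2×10⁻⁴ = 0.05720 m
A 1300 × 1.8×10⁻⁴ × 0.72 = 0.16848 m
A total: 0.28280 m
B 0–220 m: 220 × 0.67 × 1.2×10⁻⁴ = 0.017688 m
B Layer 2: 0.16 × 1.5×10⁻⁴ × 350 = 0.00840 m
B Layer 3: 0.19 × 880 × 0.71×10⁻⁴ = 0.0118712 m
B total: 0.0379592 m
Difference: 0.28280 − 0.0379592 = 0.2448408 m

A: 283 mm; B: 38.0 mm; difference 245 mm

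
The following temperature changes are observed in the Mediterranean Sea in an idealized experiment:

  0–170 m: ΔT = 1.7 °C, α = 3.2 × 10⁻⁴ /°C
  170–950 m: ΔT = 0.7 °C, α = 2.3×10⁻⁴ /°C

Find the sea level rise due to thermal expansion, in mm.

220 mm

0–170 m: 1.7 × 170 × 3.2×10⁻⁴ = 0.09248 m
170–950 m: 2.3×10⁻⁴ × 0.7 × 780 = 0.12558 m
Δh = 0.09248 + 0.12558 = 0.21806 m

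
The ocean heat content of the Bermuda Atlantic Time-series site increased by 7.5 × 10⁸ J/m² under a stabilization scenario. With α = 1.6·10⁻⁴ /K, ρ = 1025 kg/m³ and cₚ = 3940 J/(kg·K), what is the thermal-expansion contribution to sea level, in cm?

Δh = αQ/(ρcₚ) = 1.6×10⁻⁴ × 7.5×10⁸ / (1025 × 3940) ≈ 0.029714 m

Δh = 3.0 cm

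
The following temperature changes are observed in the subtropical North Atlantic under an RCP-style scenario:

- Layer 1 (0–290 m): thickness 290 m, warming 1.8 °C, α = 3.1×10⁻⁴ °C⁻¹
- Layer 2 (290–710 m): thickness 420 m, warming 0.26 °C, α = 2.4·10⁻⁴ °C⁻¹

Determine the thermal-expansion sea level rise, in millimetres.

3.1×10⁻⁴ × 290 × 1.8 = 0.16182 m
0.26 × 420 × 2.4×10⁻⁴ = 0.026208 m
Δh = 0.16182 + 0.026208 = 0.188028 m

about 190 mm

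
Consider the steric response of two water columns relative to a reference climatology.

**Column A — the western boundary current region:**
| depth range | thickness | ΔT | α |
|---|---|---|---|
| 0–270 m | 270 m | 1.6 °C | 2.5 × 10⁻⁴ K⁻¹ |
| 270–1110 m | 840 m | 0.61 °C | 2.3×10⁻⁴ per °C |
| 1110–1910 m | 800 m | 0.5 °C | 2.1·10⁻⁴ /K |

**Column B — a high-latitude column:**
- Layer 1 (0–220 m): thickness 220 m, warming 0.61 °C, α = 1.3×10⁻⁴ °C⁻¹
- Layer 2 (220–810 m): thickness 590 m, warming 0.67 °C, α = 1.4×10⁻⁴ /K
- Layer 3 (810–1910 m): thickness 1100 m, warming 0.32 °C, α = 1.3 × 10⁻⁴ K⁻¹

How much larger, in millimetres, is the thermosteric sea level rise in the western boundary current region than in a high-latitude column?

A 0–270 m: 2.5×10⁻⁴ × 1.6 × 270 = 0.10800 m
A Layer 2: 0.61 × 2.3×10⁻⁴ × 840 = 0.117852 m
A 0.5 × 2.1×10⁻⁴ × 800 = 0.08400 m
A total: 0.309852 m
B 1.3×10⁻⁴ × 0.61 × 220 = 0.017446 m
B Layer 2: 1.4×10⁻⁴ × 0.67 × 590 = 0.055342 m
B Layer 3: 1.3×10⁻⁴ × 1100 × 0.32 = 0.04576 m
B total: 0.118548 m
Difference: 0.309852 − 0.118548 = 0.191304 m

191 mm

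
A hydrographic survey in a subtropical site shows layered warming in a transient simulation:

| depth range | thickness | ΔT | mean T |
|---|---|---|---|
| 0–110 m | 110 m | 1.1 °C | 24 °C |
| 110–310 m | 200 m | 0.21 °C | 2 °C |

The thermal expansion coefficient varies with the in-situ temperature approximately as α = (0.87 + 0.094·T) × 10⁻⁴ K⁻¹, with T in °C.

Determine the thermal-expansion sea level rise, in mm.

Layer 1: α = (0.87 + 0.094×24)×10⁻⁴ = 3.126×10⁻⁴ K⁻¹
Layer 2: α = (0.87 + 0.094×2)×10⁻⁴ = 1.058×10⁻⁴ K⁻¹
0–110 m: 1.1 × 3.126×10⁻⁴ × 110 = 0.0378246 m
200 × 1.058×10⁻⁴ × 0.21 = 0.0044436 m
Δh = 0.0378246 + 0.0044436 = 0.0422682 m ≈ 42.3 mm

about 42.3 mm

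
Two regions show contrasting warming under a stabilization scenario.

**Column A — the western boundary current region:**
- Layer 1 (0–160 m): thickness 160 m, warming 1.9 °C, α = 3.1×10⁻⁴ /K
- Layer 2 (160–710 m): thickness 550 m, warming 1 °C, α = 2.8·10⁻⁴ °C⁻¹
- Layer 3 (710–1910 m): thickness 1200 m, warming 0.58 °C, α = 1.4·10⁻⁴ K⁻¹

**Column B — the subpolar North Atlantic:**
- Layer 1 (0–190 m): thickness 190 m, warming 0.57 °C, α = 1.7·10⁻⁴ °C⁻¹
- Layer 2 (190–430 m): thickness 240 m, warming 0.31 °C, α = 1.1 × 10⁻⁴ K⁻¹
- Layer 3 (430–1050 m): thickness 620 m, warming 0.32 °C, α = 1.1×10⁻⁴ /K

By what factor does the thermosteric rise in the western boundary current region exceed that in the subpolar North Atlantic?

a factor of 7.14

A Layer 1: 160 × 1.9 × 3.1×10⁻⁴ = 0.09424 m
A 1 × 550 × 2.8×10⁻⁴ = 0.15400 m
A Layer 3: 1200 × 1.4×10⁻⁴ × 0.58 = 0.09744 m
A total: 0.34568 m
B 0–190 m: 1.7×10⁻⁴ × 190 × 0.57 = 0.018411 m
B Layer 2: 240 × 0.31 × 1.1×10⁻⁴ = 0.008184 m
B Layer 3: 0.32 × 1.1×10⁻⁴ × 620 = 0.021824 m
B total: 0.048419 m
Ratio: 0.34568 / 0.048419 ≈ 7.139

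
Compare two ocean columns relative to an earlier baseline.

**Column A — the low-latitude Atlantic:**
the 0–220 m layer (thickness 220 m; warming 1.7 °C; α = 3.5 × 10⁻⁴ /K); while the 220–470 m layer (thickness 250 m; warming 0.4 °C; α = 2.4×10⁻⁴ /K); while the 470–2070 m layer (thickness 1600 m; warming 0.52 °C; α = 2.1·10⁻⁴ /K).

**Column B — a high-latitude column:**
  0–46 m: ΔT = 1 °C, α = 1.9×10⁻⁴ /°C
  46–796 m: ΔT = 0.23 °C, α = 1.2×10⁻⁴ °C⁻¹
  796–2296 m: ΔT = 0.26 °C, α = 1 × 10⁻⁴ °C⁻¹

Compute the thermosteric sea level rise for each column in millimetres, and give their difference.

Δh_A ≈ 330 mm, Δh_B ≈ 68 mm; difference ≈ 260 mm

A 1.7 × 220 × 3.5×10⁻⁴ = 0.13090 m
A 220–470 m: 2.4×10⁻⁴ × 250 × 0.4 = 0.02400 m
A 1600 × 0.52 × 2.1×10⁻⁴ = 0.17472 m
A total: 0.32962 m
B 0–46 m: 1 × 1.9×10⁻⁴ × 46 = 0.00874 m
B 1.2×10⁻⁴ × 0.23 × 750 = 0.02070 m
B 796–2296 m: 1500 × 1×10⁻⁴ × 0.26 = 0.03900 m
B total: 0.06844 m
Difference: 0.32962 − 0.06844 = 0.26118 m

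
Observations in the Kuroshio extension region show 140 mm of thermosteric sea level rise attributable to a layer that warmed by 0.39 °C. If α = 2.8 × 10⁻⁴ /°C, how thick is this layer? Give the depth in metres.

H = Δh/(αΔT) = 0.14 / (2.8×10⁻⁴ × 0.39) ≈ 1282 m

H ≈ 1280 m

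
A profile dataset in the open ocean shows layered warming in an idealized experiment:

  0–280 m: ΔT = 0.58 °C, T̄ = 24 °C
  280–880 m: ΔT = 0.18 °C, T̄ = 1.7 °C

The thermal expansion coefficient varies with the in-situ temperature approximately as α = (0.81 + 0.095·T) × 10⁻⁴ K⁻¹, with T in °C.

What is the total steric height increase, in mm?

Δh ≈ 60.7 mm

Layer 1: α = (0.81 + 0.095×24)×10⁻⁴ = 3.09×10⁻⁴ K⁻¹
Layer 2: α = (0.81 + 0.095×1.7)×10⁻⁴ = 0.9715×10⁻⁴ K⁻¹
0.58 × 3.09×10⁻⁴ × 280 = 0.0501816 m
Layer 2: 0.18 × 0.9715×10⁻⁴ × 600 = 0.0104922 m
Δh = 0.0501816 + 0.0104922 = 0.0606738 m ≈ 60.7 mm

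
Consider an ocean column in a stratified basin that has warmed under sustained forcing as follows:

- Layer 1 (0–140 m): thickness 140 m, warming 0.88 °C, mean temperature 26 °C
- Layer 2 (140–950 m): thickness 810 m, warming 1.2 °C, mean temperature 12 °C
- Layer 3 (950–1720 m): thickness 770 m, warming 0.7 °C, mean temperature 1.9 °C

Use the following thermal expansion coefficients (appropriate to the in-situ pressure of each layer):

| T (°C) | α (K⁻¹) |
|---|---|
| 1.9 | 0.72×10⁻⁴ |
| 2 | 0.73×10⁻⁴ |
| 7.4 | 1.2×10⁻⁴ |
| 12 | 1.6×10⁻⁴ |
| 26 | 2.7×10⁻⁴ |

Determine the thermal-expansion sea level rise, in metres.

Layer 1 at 26 °C → α = 2.7×10⁻⁴ K⁻¹
Layer 2 at 12 °C → α = 1.6×10⁻⁴ K⁻¹
Layer 3 at 1.9 °C → α = 0.72×10⁻⁴ K⁻¹
Layer 1: 2.7×10⁻⁴ × 140 × 0.88 = 0.033264 m
1.2 × 810 × 1.6×10⁻⁴ = 0.15552 m
Layer 3: 0.7 × 770 × 0.72×10⁻⁴ = 0.038808 m
Δh = 0.033264 + 0.15552 + 0.038808 = 0.227592 m

Δh ≈ 0.228 m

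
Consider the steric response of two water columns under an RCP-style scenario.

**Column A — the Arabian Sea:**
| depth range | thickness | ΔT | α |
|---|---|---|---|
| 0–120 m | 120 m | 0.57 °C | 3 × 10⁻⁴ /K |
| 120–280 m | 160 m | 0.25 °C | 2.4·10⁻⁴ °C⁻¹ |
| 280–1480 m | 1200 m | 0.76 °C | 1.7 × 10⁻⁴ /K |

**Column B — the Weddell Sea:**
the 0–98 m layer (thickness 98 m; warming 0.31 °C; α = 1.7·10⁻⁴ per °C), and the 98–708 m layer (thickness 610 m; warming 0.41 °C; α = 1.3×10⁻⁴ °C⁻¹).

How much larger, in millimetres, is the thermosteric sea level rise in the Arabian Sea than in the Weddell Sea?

A Layer 1: 3×10⁻⁴ × 120 × 0.57 = 0.02052 m
A 120–280 m: 2.4×10⁻⁴ × 160 × 0.25 = 0.00960 m
A 1.7×10⁻⁴ × 0.76 × 1200 = 0.15504 m
A total: 0.18516 m
B 0–98 m: 0.31 × 98 × 1.7×10⁻⁴ = 0.0051646 m
B 98–708 m: 0.41 × 1.3×10⁻⁴ × 610 = 0.032513 m
B total: 0.0376776 m
Difference: 0.18516 − 0.0376776 = 0.1474824 m

150 mm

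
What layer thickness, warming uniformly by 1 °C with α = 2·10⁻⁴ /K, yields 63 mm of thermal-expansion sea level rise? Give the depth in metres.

about 315 m

H = Δh/(αΔT) = 0.063 / (2×10⁻⁴ × 1) = 315.0 m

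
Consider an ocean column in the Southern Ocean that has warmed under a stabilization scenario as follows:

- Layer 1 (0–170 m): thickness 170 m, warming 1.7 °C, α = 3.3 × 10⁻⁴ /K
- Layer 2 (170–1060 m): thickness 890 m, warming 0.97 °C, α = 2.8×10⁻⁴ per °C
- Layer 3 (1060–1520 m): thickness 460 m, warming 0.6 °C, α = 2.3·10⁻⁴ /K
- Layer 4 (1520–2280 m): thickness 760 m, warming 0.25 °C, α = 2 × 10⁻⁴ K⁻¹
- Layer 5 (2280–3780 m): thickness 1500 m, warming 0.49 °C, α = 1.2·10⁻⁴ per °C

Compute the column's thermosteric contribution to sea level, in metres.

0–170 m: 3.3×10⁻⁴ × 1.7 × 170 = 0.09537 m
170–1060 m: 2.8×10⁻⁴ × 890 × 0.97 = 0.241724 m
460 × 2.3×10⁻⁴ × 0.6 = 0.06348 m
Layer 4: 0.25 × 760 × 2×10⁻⁴ = 0.03800 m
1500 × 1.2×10⁻⁴ × 0.49 = 0.08820 m
Δh = 0.09537 + 0.241724 + 0.06348 + 0.03800 + 0.08820 = 0.526774 m

0.53 m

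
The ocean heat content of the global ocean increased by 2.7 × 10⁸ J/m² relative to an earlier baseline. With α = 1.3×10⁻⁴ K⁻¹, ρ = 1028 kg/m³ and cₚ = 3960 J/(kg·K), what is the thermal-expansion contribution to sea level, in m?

Δh = 0.00862 m

Δh = αQ/(ρcₚ) = 1.3×10⁻⁴ × 2.7×10⁸ / (1028 × 3960) ≈ 0.0086222 m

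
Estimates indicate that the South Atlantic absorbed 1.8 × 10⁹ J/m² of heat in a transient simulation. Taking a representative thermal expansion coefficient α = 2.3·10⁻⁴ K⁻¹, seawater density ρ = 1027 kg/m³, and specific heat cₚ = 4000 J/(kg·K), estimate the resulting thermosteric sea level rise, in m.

Δh ≈ 0.101 m

Δh = αQ/(ρcₚ) = 2.3×10⁻⁴ × 1.8×10⁹ / (1027 × 4000) ≈ 0.10078 m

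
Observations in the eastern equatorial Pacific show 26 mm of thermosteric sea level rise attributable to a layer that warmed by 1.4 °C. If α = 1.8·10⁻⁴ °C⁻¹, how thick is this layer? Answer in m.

103 m

H = Δh/(αΔT) = 0.026 / (1.8×10⁻⁴ × 1.4) ≈ 103.2 m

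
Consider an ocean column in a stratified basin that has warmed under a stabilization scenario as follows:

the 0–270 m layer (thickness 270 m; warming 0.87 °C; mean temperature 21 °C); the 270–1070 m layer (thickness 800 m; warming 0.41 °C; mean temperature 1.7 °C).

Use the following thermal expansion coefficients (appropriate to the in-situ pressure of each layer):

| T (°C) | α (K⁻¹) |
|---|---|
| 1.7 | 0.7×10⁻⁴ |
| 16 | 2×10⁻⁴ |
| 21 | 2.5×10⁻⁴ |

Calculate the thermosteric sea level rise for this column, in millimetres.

Layer 1 at 21 °C → α = 2.5×10⁻⁴ K⁻¹
Layer 2 at 1.7 °C → α = 0.7×10⁻⁴ K⁻¹
270 × 2.5×10⁻⁴ × 0.87 = 0.058725 m
0.41 × 800 × 0.7×10⁻⁴ = 0.02296 m
Δh = 0.058725 + 0.02296 = 0.081685 m

Δh ≈ 81.7 mm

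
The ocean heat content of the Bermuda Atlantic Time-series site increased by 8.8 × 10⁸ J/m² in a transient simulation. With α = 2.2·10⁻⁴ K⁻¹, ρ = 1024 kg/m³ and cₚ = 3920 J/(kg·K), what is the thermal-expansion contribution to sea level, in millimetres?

Δh = αQ/(ρcₚ) = 2.2×10⁻⁴ × 8.8×10⁸ / (1024 × 3920) ≈ 0.04823 m

Δh = 48 mm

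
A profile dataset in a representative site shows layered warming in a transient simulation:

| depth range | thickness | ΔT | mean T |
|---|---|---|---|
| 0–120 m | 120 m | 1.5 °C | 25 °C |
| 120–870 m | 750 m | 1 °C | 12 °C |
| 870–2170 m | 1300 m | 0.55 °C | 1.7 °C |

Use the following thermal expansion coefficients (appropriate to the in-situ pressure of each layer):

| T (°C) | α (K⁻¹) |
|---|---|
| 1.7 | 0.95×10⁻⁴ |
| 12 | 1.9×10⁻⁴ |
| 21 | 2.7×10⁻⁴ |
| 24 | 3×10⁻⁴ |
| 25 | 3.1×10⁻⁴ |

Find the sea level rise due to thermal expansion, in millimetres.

Layer 1 at 25 °C → α = 3.1×10⁻⁴ K⁻¹
Layer 2 at 12 °C → α = 1.9×10⁻⁴ K⁻¹
Layer 3 at 1.7 °C → α = 0.95×10⁻⁴ K⁻¹
0–120 m: 120 × 1.5 × 3.1×10⁻⁴ = 0.05580 m
120–870 m: 750 × 1.9×10⁻⁴ × 1 = 0.14250 m
Layer 3: 1300 × 0.95×10⁻⁴ × 0.55 = 0.067925 m
Δh = 0.05580 + 0.14250 + 0.067925 = 0.266225 m

about 270 mm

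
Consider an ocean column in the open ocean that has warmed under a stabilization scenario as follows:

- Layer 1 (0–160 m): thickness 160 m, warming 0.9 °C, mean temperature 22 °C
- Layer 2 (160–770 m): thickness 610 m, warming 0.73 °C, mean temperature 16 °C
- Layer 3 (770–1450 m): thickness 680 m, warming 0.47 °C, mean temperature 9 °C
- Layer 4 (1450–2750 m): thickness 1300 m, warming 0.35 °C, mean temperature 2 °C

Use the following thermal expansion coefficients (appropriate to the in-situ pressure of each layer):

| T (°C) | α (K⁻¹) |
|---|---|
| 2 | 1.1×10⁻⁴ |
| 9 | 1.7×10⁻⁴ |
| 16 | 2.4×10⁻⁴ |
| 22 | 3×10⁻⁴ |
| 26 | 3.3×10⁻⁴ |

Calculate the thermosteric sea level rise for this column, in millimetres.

Layer 1 at 22 °C → α = 3×10⁻⁴ K⁻¹
Layer 2 at 16 °C → α = 2.4×10⁻⁴ K⁻¹
Layer 3 at 9 °C → α = 1.7×10⁻⁴ K⁻¹
Layer 4 at 2 °C → α = 1.1×10⁻⁴ K⁻¹
Layer 1: 0.9 × 160 × 3×10⁻⁴ = 0.04320 m
Layer 2: 2.4×10⁻⁴ × 0.73 × 610 = 0.106872 m
Layer 3: 0.47 × 680 × 1.7×10⁻⁴ = 0.054332 m
1450–2750 m: 1.1×10⁻⁴ × 1300 × 0.35 = 0.05005 m
Δh = 0.04320 + 0.106872 + 0.054332 + 0.05005 = 0.254454 m

about 254 mm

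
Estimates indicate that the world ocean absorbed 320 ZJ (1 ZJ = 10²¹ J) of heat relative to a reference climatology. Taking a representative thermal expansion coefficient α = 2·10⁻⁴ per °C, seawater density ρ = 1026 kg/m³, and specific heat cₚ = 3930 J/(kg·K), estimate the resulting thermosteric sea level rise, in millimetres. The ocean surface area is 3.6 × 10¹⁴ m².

Per unit area: Q = 320×10²¹ / (3.6×10¹⁴) ≈ 8.889×10⁸ J/m²
Δh = αQ/(ρcₚ) = 2×10⁻⁴ × 8.889×10⁸ / (1026 × 3930) ≈ 0.04409 m

44 mm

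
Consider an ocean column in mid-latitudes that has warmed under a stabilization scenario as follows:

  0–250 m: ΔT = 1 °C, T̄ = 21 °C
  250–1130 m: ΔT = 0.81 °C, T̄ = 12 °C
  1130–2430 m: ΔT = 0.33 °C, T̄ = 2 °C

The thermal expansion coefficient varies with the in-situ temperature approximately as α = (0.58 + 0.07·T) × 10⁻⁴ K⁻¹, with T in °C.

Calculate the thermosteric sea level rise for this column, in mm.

Δh ≈ 183 mm

Layer 1: α = (0.58 + 0.07×21)×10⁻⁴ = 2.05×10⁻⁴ K⁻¹
Layer 2: α = (0.58 + 0.07×12)×10⁻⁴ = 1.42×10⁻⁴ K⁻¹
Layer 3: α = (0.58 + 0.07×2)×10⁻⁴ = 0.72×10⁻⁴ K⁻¹
2.05×10⁻⁴ × 250 × 1 = 0.05125 m
250–1130 m: 1.42×10⁻⁴ × 0.81 × 880 = 0.1012176 m
0.33 × 1300 × 0.72×10⁻⁴ = 0.030888 m
Δh = 0.05125 + 0.1012176 + 0.030888 = 0.1833556 m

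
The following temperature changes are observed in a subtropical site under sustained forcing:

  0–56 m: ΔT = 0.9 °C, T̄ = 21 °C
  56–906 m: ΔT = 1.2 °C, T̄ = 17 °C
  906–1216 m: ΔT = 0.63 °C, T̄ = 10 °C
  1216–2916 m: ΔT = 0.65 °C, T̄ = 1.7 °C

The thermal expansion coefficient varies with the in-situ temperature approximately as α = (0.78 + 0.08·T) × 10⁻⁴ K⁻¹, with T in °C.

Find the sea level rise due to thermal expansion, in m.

Layer 1: α = (0.78 + 0.08×21)×10⁻⁴ = 2.46×10⁻⁴ K⁻¹
Layer 2: α = (0.78 + 0.08×17)×10⁻⁴ = 2.14×10⁻⁴ K⁻¹
Layer 3: α = (0.78 + 0.08×10)×10⁻⁴ = 1.58×10⁻⁴ K⁻¹
Layer 4: α = (0.78 + 0.08×1.7)×10⁻⁴ = 0.916×10⁻⁴ K⁻¹
0.9 × 2.46×10⁻⁴ × 56 = 0.0123984 m
56–906 m: 2.14×10⁻⁴ × 1.2 × 850 = 0.21828 m
906–1216 m: 0.63 × 310 × 1.58×10⁻⁴ = 0.0308574 m
Layer 4: 0.65 × 1700 × 0.916×10⁻⁴ = 0.101218 m
Δh = 0.0123984 + 0.21828 + 0.0308574 + 0.101218 = 0.3627538 m ≈ 0.363 m

0.363 m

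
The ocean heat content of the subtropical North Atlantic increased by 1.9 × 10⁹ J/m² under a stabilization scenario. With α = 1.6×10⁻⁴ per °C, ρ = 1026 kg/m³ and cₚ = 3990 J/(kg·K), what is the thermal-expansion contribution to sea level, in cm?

Δh = αQ/(ρcₚ) = 1.6×10⁻⁴ × 1.9×10⁹ / (1026 × 3990) ≈ 0.07426 m

about 7.43 cm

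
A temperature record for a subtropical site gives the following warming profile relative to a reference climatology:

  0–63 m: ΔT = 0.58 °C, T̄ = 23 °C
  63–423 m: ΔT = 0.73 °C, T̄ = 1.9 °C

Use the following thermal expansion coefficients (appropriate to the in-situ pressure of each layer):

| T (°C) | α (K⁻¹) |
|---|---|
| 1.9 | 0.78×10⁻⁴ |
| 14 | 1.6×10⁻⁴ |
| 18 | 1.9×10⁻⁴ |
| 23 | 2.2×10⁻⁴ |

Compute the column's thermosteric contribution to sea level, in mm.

Δh = 28.5 mm

Layer 1 at 23 °C → α = 2.2×10⁻⁴ K⁻¹
Layer 2 at 1.9 °C → α = 0.78×10⁻⁴ K⁻¹
0–63 m: 2.2×10⁻⁴ × 63 × 0.58 = 0.0080388 m
360 × 0.78×10⁻⁴ × 0.73 = 0.0204984 m
Δh = 0.0080388 + 0.0204984 = 0.0285372 m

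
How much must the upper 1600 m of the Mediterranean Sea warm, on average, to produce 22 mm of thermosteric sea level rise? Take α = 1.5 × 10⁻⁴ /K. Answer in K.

ΔT = Δh/(αH) = 0.022 / (1.5×10⁻⁴ × 1600) ≈ 0.09167 K

ΔT ≈ 0.0917 K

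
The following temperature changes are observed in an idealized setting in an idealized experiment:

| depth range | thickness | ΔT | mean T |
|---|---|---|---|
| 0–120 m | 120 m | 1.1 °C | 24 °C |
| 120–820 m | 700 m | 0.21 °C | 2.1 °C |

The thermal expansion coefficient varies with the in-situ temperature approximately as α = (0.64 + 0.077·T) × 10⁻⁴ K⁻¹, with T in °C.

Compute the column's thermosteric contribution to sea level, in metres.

Layer 1: α = (0.64 + 0.077×24)×10⁻⁴ = 2.488×10⁻⁴ K⁻¹
Layer 2: α = (0.64 + 0.077×2.1)×10⁻⁴ = 0.8017×10⁻⁴ K⁻¹
Layer 1: 120 × 1.1 × 2.488×10⁻⁴ = 0.0328416 m
120–820 m: 0.8017×10⁻⁴ × 0.21 × 700 = 0.01178499 m
Δh = 0.0328416 + 0.01178499 = 0.04462659 m

0.0446 m of thermosteric rise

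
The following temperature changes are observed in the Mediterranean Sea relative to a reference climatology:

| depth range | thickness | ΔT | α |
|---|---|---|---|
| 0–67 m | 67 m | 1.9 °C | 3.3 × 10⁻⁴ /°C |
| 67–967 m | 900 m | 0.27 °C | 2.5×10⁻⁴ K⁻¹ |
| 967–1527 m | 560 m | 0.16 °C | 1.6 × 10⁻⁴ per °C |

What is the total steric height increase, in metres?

Layer 1: 1.9 × 67 × 3.3×10⁻⁴ = 0.042009 m
67–967 m: 900 × 2.5×10⁻⁴ × 0.27 = 0.06075 m
1.6×10⁻⁴ × 0.16 × 560 = 0.014336 m
Δh = 0.042009 + 0.06075 + 0.014336 = 0.117095 m ≈ 0.117 m

0.117 m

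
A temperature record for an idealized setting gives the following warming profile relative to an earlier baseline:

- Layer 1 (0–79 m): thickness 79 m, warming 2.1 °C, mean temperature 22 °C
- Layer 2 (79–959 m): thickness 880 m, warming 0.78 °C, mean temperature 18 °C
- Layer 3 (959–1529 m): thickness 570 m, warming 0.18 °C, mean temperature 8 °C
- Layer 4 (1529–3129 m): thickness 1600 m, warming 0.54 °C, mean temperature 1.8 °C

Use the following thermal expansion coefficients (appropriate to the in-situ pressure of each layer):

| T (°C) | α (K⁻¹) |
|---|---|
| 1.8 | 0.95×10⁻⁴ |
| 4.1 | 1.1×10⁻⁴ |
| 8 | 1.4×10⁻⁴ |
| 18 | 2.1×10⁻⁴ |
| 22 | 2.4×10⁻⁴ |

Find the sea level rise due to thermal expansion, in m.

Layer 1 at 22 °C → α = 2.4×10⁻⁴ K⁻¹
Layer 2 at 18 °C → α = 2.1×10⁻⁴ K⁻¹
Layer 3 at 8 °C → α = 1.4×10⁻⁴ K⁻¹
Layer 4 at 1.8 °C → α = 0.95×10⁻⁴ K⁻¹
0–79 m: 2.4×10⁻⁴ × 2.1 × 79 = 0.039816 m
79–959 m: 880 × 2.1×10⁻⁴ × 0.78 = 0.144144 m
0.18 × 570 × 1.4×10⁻⁴ = 0.014364 m
Layer 4: 0.95×10⁻⁴ × 0.54 × 1600 = 0.08208 m
Δh = 0.039816 + 0.144144 + 0.014364 + 0.08208 = 0.280404 m

0.28 m of thermosteric rise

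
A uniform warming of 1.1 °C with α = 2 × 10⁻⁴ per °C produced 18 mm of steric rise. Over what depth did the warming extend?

H = Δh/(αΔT) = 0.018 / (2×10⁻⁴ × 1.1) ≈ 81.82 m

H ≈ 81.8 m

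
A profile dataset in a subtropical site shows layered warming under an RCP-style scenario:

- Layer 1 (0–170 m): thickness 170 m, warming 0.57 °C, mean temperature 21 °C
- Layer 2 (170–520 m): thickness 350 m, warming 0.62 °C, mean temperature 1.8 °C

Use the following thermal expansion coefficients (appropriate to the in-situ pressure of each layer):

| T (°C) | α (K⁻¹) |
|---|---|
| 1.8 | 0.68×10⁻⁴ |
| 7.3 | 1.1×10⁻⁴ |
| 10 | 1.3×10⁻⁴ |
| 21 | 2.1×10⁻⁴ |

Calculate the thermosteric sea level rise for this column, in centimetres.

about 3.51 cm

Layer 1 at 21 °C → α = 2.1×10⁻⁴ K⁻¹
Layer 2 at 1.8 °C → α = 0.68×10⁻⁴ K⁻¹
Layer 1: 0.57 × 2.1×10⁻⁴ × 170 = 0.020349 m
0.68×10⁻⁴ × 350 × 0.62 = 0.014756 m
Δh = 0.020349 + 0.014756 = 0.035105 m ≈ 3.51 cm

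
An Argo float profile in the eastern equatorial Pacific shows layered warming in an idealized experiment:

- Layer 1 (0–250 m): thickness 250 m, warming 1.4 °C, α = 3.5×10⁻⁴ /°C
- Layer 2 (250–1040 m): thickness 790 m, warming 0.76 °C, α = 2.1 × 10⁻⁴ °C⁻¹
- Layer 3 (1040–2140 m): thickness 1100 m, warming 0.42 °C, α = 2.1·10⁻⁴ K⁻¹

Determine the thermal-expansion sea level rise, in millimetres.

346 mm of thermosteric rise

0–250 m: 3.5×10⁻⁴ × 1.4 × 250 = 0.12250 m
0.76 × 790 × 2.1×10⁻⁴ = 0.126084 m
1040–2140 m: 1100 × 0.42 × 2.1×10⁻⁴ = 0.09702 m
Δh = 0.12250 + 0.126084 + 0.09702 = 0.345604 m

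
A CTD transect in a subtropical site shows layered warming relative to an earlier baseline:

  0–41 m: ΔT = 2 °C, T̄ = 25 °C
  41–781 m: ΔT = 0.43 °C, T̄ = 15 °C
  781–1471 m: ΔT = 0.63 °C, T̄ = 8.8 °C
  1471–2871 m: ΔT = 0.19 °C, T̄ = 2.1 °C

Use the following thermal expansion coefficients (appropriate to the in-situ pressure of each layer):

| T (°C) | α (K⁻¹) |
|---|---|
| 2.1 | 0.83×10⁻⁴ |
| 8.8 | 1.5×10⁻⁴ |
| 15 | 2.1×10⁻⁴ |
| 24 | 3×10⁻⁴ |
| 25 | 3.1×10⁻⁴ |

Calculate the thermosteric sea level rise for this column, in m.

0.180 m of thermosteric rise

Layer 1 at 25 °C → α = 3.1×10⁻⁴ K⁻¹
Layer 2 at 15 °C → α = 2.1×10⁻⁴ K⁻¹
Layer 3 at 8.8 °C → α = 1.5×10⁻⁴ K⁻¹
Layer 4 at 2.1 °C → α = 0.83×10⁻⁴ K⁻¹
0–41 m: 41 × 3.1×10⁻⁴ × 2 = 0.02542 m
740 × 2.1×10⁻⁴ × 0.43 = 0.066822 m
Layer 3: 690 × 1.5×10⁻⁴ × 0.63 = 0.065205 m
Layer 4: 1400 × 0.19 × 0.83×10⁻⁴ = 0.022078 m
Δh = 0.02542 + 0.066822 + 0.065205 + 0.022078 = 0.179525 m ≈ 0.180 m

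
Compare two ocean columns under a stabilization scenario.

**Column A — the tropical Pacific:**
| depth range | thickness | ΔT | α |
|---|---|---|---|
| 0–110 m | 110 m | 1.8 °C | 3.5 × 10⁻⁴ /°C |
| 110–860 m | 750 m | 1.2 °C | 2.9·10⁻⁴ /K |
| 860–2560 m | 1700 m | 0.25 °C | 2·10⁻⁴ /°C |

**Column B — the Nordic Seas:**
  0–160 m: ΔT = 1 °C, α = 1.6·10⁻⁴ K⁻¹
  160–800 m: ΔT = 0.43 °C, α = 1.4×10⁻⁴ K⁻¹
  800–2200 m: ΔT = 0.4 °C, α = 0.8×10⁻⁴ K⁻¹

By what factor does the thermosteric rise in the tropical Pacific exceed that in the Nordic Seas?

A 3.5×10⁻⁴ × 1.8 × 110 = 0.06930 m
A 1.2 × 2.9×10⁻⁴ × 750 = 0.26100 m
A Layer 3: 2×10⁻⁴ × 0.25 × 1700 = 0.08500 m
A total: 0.41530 m
B Layer 1: 1 × 1.6×10⁻⁴ × 160 = 0.02560 m
B Layer 2: 1.4×10⁻⁴ × 640 × 0.43 = 0.038528 m
B 800–2200 m: 0.8×10⁻⁴ × 0.4 × 1400 = 0.04480 m
B total: 0.108928 m
Ratio: 0.41530 / 0.108928 ≈ 3.813

≈ 3.81×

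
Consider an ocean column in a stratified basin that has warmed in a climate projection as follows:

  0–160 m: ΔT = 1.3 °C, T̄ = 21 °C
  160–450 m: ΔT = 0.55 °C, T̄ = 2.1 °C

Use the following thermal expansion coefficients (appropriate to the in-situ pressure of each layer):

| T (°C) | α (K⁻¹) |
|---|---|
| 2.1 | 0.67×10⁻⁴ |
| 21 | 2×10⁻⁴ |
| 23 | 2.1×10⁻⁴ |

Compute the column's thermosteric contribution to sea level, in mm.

52.3 mm of thermosteric rise

Layer 1 at 21 °C → α = 2×10⁻⁴ K⁻¹
Layer 2 at 2.1 °C → α = 0.67×10⁻⁴ K⁻¹
0–160 m: 2×10⁻⁴ × 160 × 1.3 = 0.04160 m
Layer 2: 0.67×10⁻⁴ × 0.55 × 290 = 0.0106865 m
Δh = 0.04160 + 0.0106865 = 0.0522865 m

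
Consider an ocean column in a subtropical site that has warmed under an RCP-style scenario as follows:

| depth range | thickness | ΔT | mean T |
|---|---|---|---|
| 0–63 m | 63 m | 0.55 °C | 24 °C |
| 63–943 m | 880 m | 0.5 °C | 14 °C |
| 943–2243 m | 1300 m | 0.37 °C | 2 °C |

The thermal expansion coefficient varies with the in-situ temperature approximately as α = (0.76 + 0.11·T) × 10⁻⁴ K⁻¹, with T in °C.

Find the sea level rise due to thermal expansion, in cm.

Layer 1: α = (0.76 + 0.11×24)×10⁻⁴ = 3.4×10⁻⁴ K⁻¹
Layer 2: α = (0.76 + 0.11×14)×10⁻⁴ = 2.3×10⁻⁴ K⁻¹
Layer 3: α = (0.76 + 0.11×2)×10⁻⁴ = 0.98×10⁻⁴ K⁻¹
63 × 0.55 × 3.4×10⁻⁴ = 0.011781 m
Layer 2: 2.3×10⁻⁴ × 880 × 0.5 = 0.10120 m
943–2243 m: 0.37 × 1300 × 0.98×10⁻⁴ = 0.047138 m
Δh = 0.011781 + 0.10120 + 0.047138 = 0.160119 m ≈ 16 cm

16 cm of thermosteric rise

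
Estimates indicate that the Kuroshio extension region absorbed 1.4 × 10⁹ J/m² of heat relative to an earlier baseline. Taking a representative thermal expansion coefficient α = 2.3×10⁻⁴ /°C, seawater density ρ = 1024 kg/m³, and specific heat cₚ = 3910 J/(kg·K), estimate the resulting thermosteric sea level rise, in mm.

Δh = αQ/(ρcₚ) = 2.3×10⁻⁴ × 1.4×10⁹ / (1024 × 3910) ≈ 0.080423 m

80.4 mm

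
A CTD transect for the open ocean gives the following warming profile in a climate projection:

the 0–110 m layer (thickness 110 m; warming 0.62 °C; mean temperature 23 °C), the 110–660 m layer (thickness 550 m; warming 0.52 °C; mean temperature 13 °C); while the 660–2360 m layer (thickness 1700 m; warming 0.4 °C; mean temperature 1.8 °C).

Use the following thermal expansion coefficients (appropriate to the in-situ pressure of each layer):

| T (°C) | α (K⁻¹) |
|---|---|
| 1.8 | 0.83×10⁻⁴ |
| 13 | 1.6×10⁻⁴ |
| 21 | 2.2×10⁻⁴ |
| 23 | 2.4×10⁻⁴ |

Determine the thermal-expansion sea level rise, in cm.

Δh ≈ 11.9 cm

Layer 1 at 23 °C → α = 2.4×10⁻⁴ K⁻¹
Layer 2 at 13 °C → α = 1.6×10⁻⁴ K⁻¹
Layer 3 at 1.8 °C → α = 0.83×10⁻⁴ K⁻¹
2.4×10⁻⁴ × 0.62 × 110 = 0.016368 m
0.52 × 550 × 1.6×10⁻⁴ = 0.04576 m
Layer 3: 0.4 × 0.83×10⁻⁴ × 1700 = 0.05644 m
Δh = 0.016368 + 0.04576 + 0.05644 = 0.118568 m ≈ 11.9 cm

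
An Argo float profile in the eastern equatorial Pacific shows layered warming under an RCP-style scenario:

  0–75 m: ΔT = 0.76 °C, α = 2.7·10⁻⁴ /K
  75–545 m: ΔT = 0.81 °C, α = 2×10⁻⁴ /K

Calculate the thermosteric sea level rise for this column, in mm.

92 mm of thermosteric rise

Layer 1: 0.76 × 2.7×10⁻⁴ × 75 = 0.01539 m
75–545 m: 2×10⁻⁴ × 470 × 0.81 = 0.07614 m
Δh = 0.01539 + 0.07614 = 0.09153 m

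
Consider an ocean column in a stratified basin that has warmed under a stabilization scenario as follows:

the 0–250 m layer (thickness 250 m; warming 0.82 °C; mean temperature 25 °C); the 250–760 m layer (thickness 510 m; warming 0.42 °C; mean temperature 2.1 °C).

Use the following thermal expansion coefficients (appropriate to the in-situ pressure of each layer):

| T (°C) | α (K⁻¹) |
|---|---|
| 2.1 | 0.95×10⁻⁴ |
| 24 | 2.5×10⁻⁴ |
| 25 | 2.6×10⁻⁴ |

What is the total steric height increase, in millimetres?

73.6 mm of thermosteric rise

Layer 1 at 25 °C → α = 2.6×10⁻⁴ K⁻¹
Layer 2 at 2.1 °C → α = 0.95×10⁻⁴ K⁻¹
2.6×10⁻⁴ × 0.82 × 250 = 0.05330 m
Layer 2: 0.95×10⁻⁴ × 510 × 0.42 = 0.020349 m
Δh = 0.05330 + 0.020349 = 0.073649 m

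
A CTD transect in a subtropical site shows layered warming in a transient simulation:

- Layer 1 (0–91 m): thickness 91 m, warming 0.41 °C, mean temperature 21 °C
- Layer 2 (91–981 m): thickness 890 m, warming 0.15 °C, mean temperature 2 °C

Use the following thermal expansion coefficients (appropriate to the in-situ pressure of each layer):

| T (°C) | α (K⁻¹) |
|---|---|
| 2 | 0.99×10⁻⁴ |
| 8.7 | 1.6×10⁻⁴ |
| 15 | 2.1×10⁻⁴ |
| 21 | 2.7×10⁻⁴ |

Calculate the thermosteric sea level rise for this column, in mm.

about 23.3 mm

Layer 1 at 21 °C → α = 2.7×10⁻⁴ K⁻¹
Layer 2 at 2 °C → α = 0.99×10⁻⁴ K⁻¹
Layer 1: 0.41 × 91 × 2.7×10⁻⁴ = 0.0100737 m
0.15 × 0.99×10⁻⁴ × 890 = 0.0132165 m
Δh = 0.0100737 + 0.0132165 = 0.0232902 m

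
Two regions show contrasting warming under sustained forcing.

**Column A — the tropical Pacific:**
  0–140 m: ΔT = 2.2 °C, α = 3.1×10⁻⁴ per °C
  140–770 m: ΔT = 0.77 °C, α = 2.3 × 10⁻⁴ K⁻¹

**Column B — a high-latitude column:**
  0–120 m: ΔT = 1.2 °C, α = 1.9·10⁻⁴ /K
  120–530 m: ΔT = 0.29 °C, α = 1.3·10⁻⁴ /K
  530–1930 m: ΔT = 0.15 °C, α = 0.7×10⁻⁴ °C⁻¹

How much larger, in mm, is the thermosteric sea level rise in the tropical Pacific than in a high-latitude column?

150 mm larger

A 2.2 × 140 × 3.1×10⁻⁴ = 0.09548 m
A Layer 2: 630 × 2.3×10⁻⁴ × 0.77 = 0.111573 m
A total: 0.207053 m
B 0–120 m: 120 × 1.9×10⁻⁴ × 1.2 = 0.02736 m
B 1.3×10⁻⁴ × 0.29 × 410 = 0.015457 m
B Layer 3: 0.15 × 0.7×10⁻⁴ × 1400 = 0.01470 m
B total: 0.057517 m
Difference: 0.207053 − 0.057517 = 0.149536 m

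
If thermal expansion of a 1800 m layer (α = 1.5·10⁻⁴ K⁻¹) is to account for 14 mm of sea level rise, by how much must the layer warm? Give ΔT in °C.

ΔT ≈ 0.0519 °C

ΔT = Δh/(αH) = 0.014 / (1.5×10⁻⁴ × 1800) ≈ 0.05185 °C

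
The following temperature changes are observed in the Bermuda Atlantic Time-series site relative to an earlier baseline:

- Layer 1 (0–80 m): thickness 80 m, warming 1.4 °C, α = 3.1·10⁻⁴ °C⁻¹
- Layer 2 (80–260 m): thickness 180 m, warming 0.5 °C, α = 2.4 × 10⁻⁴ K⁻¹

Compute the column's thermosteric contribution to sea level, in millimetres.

0–80 m: 3.1×10⁻⁴ × 1.4 × 80 = 0.03472 m
80–260 m: 0.5 × 2.4×10⁻⁴ × 180 = 0.02160 m
Δh = 0.03472 + 0.02160 = 0.05632 m

about 56 mm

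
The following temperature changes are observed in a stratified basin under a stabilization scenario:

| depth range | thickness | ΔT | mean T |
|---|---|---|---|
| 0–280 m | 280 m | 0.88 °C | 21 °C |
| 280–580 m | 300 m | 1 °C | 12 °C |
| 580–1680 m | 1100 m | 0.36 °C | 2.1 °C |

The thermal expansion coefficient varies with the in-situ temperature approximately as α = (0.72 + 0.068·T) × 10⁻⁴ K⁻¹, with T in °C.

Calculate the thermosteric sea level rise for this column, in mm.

Δh = 133 mm

Layer 1: α = (0.72 + 0.068×21)×10⁻⁴ = 2.148×10⁻⁴ K⁻¹
Layer 2: α = (0.72 + 0.068×12)×10⁻⁴ = 1.536×10⁻⁴ K⁻¹
Layer 3: α = (0.72 + 0.068×2.1)×10⁻⁴ = 0.8628×10⁻⁴ K⁻¹
Layer 1: 0.88 × 2.148×10⁻⁴ × 280 = 0.05292672 m
Layer 2: 1 × 300 × 1.536×10⁻⁴ = 0.04608 m
Layer 3: 1100 × 0.36 × 0.8628×10⁻⁴ = 0.03416688 m
Δh = 0.05292672 + 0.04608 + 0.03416688 = 0.1331736 m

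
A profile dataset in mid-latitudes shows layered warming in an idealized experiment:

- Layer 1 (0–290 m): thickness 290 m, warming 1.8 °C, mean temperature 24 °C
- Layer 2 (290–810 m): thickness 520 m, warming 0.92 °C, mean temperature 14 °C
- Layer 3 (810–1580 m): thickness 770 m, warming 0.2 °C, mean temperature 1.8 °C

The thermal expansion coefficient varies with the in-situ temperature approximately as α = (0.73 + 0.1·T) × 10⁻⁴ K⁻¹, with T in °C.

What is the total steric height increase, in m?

about 0.279 m

Layer 1: α = (0.73 + 0.1×24)×10⁻⁴ = 3.13×10⁻⁴ K⁻¹
Layer 2: α = (0.73 + 0.1×14)×10⁻⁴ = 2.13×10⁻⁴ K⁻¹
Layer 3: α = (0.73 + 0.1×1.8)×10⁻⁴ = 0.91×10⁻⁴ K⁻¹
0–290 m: 3.13×10⁻⁴ × 1.8 × 290 = 0.163386 m
Layer 2: 520 × 2.13×10⁻⁴ × 0.92 = 0.1018992 m
810–1580 m: 770 × 0.2 × 0.91×10⁻⁴ = 0.014014 m
Δh = 0.163386 + 0.1018992 + 0.014014 = 0.2792992 m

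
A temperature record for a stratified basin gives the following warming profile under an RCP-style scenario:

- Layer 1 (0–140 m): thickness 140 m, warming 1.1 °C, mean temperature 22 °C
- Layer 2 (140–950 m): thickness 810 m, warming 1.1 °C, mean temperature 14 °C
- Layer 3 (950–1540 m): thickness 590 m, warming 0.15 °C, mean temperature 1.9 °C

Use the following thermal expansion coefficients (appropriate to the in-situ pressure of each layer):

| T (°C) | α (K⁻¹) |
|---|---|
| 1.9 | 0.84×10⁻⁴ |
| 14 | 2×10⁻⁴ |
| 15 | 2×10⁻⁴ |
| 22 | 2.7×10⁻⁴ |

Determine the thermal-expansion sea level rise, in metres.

Δh ≈ 0.227 m

Layer 1 at 22 °C → α = 2.7×10⁻⁴ K⁻¹
Layer 2 at 14 °C → α = 2×10⁻⁴ K⁻¹
Layer 3 at 1.9 °C → α = 0.84×10⁻⁴ K⁻¹
0–140 m: 1.1 × 2.7×10⁻⁴ × 140 = 0.04158 m
2×10⁻⁴ × 1.1 × 810 = 0.17820 m
950–1540 m: 0.15 × 0.84×10⁻⁴ × 590 = 0.007434 m
Δh = 0.04158 + 0.17820 + 0.007434 = 0.227214 m ≈ 0.227 m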